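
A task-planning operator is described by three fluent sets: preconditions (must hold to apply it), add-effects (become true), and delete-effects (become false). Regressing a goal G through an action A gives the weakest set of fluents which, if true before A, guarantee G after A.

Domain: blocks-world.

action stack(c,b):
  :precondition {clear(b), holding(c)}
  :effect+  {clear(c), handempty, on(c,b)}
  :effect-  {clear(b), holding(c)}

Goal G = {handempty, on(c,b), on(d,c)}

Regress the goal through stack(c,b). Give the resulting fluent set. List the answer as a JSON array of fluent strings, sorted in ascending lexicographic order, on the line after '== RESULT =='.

Regress:
  G ∩ del = {}  (empty — regression defined)
  G \ add = {handempty, on(c,b), on(d,c)} \ {clear(c), handempty, on(c,b)} = {on(d,c)}
  ∪ pre   = {on(d,c)} ∪ {clear(b), holding(c)}
          = {clear(b), holding(c), on(d,c)}

== RESULT ==
["clear(b)", "holding(c)", "on(d,c)"]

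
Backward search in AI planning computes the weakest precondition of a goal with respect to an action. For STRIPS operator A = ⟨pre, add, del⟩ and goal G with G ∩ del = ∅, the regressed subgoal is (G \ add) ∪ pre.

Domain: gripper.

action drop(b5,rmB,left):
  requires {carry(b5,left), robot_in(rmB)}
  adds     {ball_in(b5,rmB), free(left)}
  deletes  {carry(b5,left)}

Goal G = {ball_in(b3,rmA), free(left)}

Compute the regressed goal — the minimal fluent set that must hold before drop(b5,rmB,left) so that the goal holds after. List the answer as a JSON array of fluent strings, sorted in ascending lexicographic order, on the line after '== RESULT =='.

Compute (G \ add) ∪ pre:
  G ∩ del = {}  (empty — regression defined)
  G \ add = {ball_in(b3,rmA), free(left)} \ {ball_in(b5,rmB), free(left)} = {ball_in(b3,rmA)}
  ∪ pre   = {ball_in(b3,rmA)} ∪ {carry(b5,left), robot_in(rmB)}
          = {ball_in(b3,rmA), carry(b5,left), robot_in(rmB)}

== RESULT ==
["ball_in(b3,rmA)", "carry(b5,left)", "robot_in(rmB)"]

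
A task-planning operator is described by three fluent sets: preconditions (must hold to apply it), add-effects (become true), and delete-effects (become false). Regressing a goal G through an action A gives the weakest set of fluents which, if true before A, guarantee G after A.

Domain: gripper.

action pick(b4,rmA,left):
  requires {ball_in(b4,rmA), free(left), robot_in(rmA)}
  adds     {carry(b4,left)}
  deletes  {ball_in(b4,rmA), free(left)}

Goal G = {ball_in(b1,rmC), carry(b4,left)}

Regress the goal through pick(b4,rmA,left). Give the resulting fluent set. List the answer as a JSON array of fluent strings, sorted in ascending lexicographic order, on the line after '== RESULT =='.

Regress:
  G ∩ del = {}  (empty — regression defined)
  G \ add = {ball_in(b1,rmC), carry(b4,left)} \ {carry(b4,left)} = {ball_in(b1,rmC)}
  ∪ pre   = {ball_in(b1,rmC)} ∪ {ball_in(b4,rmA), free(left), robot_in(rmA)}
          = {ball_in(b1,rmC), ball_in(b4,rmA), free(left), robot_in(rmA)}

== RESULT ==
["ball_in(b1,rmC)", "ball_in(b4,rmA)", "free(left)", "robot_in(rmA)"]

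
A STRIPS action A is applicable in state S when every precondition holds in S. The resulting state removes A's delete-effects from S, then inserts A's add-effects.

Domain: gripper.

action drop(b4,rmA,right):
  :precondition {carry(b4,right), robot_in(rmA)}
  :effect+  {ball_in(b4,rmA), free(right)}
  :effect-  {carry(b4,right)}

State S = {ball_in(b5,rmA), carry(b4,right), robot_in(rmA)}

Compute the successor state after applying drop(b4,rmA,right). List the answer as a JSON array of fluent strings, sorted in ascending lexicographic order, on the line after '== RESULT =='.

Compute (S \ del) ∪ add:
  pre ⊆ S: {carry(b4,right), robot_in(rmA)} ⊆ S  — applicable
  S \ del = {ball_in(b5,rmA), robot_in(rmA)}
  ∪ add   = {ball_in(b4,rmA), ball_in(b5,rmA), free(right), robot_in(rmA)}

== RESULT ==
["ball_in(b4,rmA)", "ball_in(b5,rmA)", "free(right)", "robot_in(rmA)"]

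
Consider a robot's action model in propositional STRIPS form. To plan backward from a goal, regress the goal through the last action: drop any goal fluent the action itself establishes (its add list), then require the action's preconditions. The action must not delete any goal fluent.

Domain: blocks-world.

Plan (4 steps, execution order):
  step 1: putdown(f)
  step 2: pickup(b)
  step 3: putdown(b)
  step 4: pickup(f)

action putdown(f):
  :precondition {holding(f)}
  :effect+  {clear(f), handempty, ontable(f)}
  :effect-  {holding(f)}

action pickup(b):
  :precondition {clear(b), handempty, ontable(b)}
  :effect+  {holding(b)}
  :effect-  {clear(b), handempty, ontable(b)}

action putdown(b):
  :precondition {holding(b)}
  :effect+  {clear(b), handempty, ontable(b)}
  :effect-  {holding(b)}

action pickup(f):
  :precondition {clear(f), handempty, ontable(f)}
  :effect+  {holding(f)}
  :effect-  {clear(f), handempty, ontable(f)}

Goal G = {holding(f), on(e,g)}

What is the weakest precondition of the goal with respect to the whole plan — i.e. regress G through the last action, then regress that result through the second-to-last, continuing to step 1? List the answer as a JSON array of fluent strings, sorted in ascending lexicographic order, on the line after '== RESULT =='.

Work backward from the goal:
  through step 4 (pickup(f)): drop {holding(f)}, keep {on(e,g)}, require {clear(f), handempty, ontable(f)}
    → {clear(f), handempty, on(e,g), ontable(f)}
  through step 3 (putdown(b)): drop {handempty}, keep {clear(f), on(e,g), ontable(f)}, require {holding(b)}
    → {clear(f), holding(b), on(e,g), ontable(f)}
  through step 2 (pickup(b)): drop {holding(b)}, keep {clear(f), on(e,g), ontable(f)}, require {clear(b), handempty, ontable(b)}
    → {clear(b), clear(f), handempty, on(e,g), ontable(b), ontable(f)}
  through step 1 (putdown(f)): drop {clear(f), handempty, ontable(f)}, keep {clear(b), on(e,g), ontable(b)}, require {holding(f)}
    → {clear(b), holding(f), on(e,g), ontable(b)}

== RESULT ==
["clear(b)", "holding(f)", "on(e,g)", "ontable(b)"]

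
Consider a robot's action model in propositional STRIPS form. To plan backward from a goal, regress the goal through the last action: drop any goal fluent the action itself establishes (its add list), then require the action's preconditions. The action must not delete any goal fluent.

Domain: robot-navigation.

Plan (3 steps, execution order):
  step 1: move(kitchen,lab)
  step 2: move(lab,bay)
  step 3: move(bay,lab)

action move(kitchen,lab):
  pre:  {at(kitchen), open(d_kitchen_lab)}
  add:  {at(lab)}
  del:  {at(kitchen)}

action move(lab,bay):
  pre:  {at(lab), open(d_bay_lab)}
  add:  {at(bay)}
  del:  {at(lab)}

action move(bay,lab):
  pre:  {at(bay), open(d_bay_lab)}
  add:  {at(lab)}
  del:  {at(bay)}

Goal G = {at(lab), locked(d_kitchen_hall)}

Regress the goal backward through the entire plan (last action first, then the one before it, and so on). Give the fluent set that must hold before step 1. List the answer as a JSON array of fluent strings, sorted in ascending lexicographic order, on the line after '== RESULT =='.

Regress step by step:
  through step 3 (move(bay,lab)): drop {at(lab)}, keep {locked(d_kitchen_hall)}, require {at(bay), open(d_bay_lab)}
    → {at(bay), locked(d_kitchen_hall), open(d_bay_lab)}
  through step 2 (move(lab,bay)): drop {at(bay)}, keep {locked(d_kitchen_hall), open(d_bay_lab)}, require {at(lab), open(d_bay_lab)}
    → {at(lab), locked(d_kitchen_hall), open(d_bay_lab)}
  through step 1 (move(kitchen,lab)): drop {at(lab)}, keep {locked(d_kitchen_hall), open(d_bay_lab)}, require {at(kitchen), open(d_kitchen_lab)}
    → {at(kitchen), locked(d_kitchen_hall), open(d_bay_lab), open(d_kitchen_lab)}

== RESULT ==
["at(kitchen)", "locked(d_kitchen_hall)", "open(d_bay_lab)", "open(d_kitchen_lab)"]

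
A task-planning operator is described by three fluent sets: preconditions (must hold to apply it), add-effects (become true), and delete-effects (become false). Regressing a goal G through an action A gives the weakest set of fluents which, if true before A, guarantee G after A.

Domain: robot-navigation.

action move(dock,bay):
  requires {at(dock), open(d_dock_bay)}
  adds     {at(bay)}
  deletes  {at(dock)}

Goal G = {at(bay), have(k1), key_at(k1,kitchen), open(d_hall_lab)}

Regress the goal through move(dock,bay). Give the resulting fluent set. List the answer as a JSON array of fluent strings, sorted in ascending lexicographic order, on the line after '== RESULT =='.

Regress:
  G ∩ del = {}  (empty — regression defined)
  G \ add = {at(bay), have(k1), key_at(k1,kitchen), open(d_hall_lab)} \ {at(bay)} = {have(k1), key_at(k1,kitchen), open(d_hall_lab)}
  ∪ pre   = {have(k1), key_at(k1,kitchen), open(d_hall_lab)} ∪ {at(dock), open(d_dock_bay)}
          = {at(dock), have(k1), key_at(k1,kitchen), open(d_dock_bay), open(d_hall_lab)}

== RESULT ==
["at(dock)", "have(k1)", "key_at(k1,kitchen)", "open(d_dock_bay)", "open(d_hall_lab)"]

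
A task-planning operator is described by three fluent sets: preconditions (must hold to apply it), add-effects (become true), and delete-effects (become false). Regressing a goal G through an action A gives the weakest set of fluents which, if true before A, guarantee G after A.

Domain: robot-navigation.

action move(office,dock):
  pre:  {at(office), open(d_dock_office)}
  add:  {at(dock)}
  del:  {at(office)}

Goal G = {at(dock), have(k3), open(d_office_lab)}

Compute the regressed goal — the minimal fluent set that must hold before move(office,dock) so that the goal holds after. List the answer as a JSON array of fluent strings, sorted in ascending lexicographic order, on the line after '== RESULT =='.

Compute (G \ add) ∪ pre:
  G ∩ del = {}  (empty — regression defined)
  G \ add = {at(dock), have(k3), open(d_office_lab)} \ {at(dock)} = {have(k3), open(d_office_lab)}
  ∪ pre   = {have(k3), open(d_office_lab)} ∪ {at(office), open(d_dock_office)}
          = {at(office), have(k3), open(d_dock_office), open(d_office_lab)}

== RESULT ==
["at(office)", "have(k3)", "open(d_dock_office)", "open(d_office_lab)"]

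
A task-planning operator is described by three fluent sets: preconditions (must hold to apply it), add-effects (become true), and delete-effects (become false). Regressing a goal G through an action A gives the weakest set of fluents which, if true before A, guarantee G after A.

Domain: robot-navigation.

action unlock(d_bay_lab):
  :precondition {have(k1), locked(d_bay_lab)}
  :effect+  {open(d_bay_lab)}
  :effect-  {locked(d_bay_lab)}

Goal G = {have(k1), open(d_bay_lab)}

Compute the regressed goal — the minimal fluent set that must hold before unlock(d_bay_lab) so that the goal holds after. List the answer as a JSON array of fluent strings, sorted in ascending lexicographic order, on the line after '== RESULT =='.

Regress:
  G ∩ del = {}  (empty — regression defined)
  G \ add = {have(k1), open(d_bay_lab)} \ {open(d_bay_lab)} = {have(k1)}
  ∪ pre   = {have(k1)} ∪ {have(k1), locked(d_bay_lab)}
          = {have(k1), locked(d_bay_lab)}

== RESULT ==
["have(k1)", "locked(d_bay_lab)"]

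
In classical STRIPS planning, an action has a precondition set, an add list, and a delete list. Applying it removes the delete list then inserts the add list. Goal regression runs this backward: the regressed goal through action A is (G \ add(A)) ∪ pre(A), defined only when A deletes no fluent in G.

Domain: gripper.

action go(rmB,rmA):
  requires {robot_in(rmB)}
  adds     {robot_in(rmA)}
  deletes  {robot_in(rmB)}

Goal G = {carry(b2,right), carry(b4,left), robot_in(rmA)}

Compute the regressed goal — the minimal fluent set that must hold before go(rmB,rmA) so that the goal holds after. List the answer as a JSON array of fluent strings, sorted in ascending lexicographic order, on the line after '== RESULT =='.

Compute (G \ add) ∪ pre:
  G ∩ del = {}  (empty — regression defined)
  G \ add = {carry(b2,right), carry(b4,left), robot_in(rmA)} \ {robot_in(rmA)} = {carry(b2,right), carry(b4,left)}
  ∪ pre   = {carry(b2,right), carry(b4,left)} ∪ {robot_in(rmB)}
          = {carry(b2,right), carry(b4,left), robot_in(rmB)}

== RESULT ==
["carry(b2,right)", "carry(b4,left)", "robot_in(rmB)"]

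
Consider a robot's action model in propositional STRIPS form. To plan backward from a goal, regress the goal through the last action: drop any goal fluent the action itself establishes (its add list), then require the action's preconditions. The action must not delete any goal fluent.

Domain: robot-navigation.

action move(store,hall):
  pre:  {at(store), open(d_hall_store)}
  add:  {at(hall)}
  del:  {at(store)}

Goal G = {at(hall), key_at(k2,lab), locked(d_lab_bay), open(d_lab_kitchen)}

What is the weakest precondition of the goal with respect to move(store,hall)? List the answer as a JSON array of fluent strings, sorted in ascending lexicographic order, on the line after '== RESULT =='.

Regress:
  G ∩ del = {}  (empty — regression defined)
  G \ add = {at(hall), key_at(k2,lab), locked(d_lab_bay), open(d_lab_kitchen)} \ {at(hall)} = {key_at(k2,lab), locked(d_lab_bay), open(d_lab_kitchen)}
  ∪ pre   = {key_at(k2,lab), locked(d_lab_bay), open(d_lab_kitchen)} ∪ {at(store), open(d_hall_store)}
          = {at(store), key_at(k2,lab), locked(d_lab_bay), open(d_hall_store), open(d_lab_kitchen)}

== RESULT ==
["at(store)", "key_at(k2,lab)", "locked(d_lab_bay)", "open(d_hall_store)", "open(d_lab_kitchen)"]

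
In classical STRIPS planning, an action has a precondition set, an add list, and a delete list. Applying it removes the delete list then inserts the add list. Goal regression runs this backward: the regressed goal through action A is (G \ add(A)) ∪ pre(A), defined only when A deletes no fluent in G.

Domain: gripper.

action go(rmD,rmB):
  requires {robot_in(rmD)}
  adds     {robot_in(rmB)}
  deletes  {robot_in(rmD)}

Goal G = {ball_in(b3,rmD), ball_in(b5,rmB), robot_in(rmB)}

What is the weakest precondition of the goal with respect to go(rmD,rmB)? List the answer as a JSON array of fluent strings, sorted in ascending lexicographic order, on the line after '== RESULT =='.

Compute (G \ add) ∪ pre:
  G ∩ del = {}  (empty — regression defined)
  G \ add = {ball_in(b3,rmD), ball_in(b5,rmB), robot_in(rmB)} \ {robot_in(rmB)} = {ball_in(b3,rmD), ball_in(b5,rmB)}
  ∪ pre   = {ball_in(b3,rmD), ball_in(b5,rmB)} ∪ {robot_in(rmD)}
          = {ball_in(b3,rmD), ball_in(b5,rmB), robot_in(rmD)}

== RESULT ==
["ball_in(b3,rmD)", "ball_in(b5,rmB)", "robot_in(rmD)"]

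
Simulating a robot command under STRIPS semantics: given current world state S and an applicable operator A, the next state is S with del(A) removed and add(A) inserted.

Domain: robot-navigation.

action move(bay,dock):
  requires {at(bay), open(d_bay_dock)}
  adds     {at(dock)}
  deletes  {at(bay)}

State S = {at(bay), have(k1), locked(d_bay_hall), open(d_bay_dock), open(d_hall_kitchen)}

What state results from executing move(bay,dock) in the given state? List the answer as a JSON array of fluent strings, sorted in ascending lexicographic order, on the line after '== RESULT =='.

Progress:
  pre ⊆ S: {at(bay), open(d_bay_dock)} ⊆ S  — applicable
  S \ del = {have(k1), locked(d_bay_hall), open(d_bay_dock), open(d_hall_kitchen)}
  ∪ add   = {at(dock), have(k1), locked(d_bay_hall), open(d_bay_dock), open(d_hall_kitchen)}

== RESULT ==
["at(dock)", "have(k1)", "locked(d_bay_hall)", "open(d_bay_dock)", "open(d_hall_kitchen)"]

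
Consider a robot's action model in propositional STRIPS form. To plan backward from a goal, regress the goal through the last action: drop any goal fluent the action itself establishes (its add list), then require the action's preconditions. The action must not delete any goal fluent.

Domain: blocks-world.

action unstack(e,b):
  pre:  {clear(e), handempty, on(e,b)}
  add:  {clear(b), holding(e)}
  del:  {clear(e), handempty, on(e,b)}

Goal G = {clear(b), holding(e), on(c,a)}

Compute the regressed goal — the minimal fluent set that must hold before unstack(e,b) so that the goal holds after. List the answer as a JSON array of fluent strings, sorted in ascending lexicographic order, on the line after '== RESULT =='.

Regress:
  G ∩ del = {}  (empty — regression defined)
  G \ add = {clear(b), holding(e), on(c,a)} \ {clear(b), holding(e)} = {on(c,a)}
  ∪ pre   = {on(c,a)} ∪ {clear(e), handempty, on(e,b)}
          = {clear(e), handempty, on(c,a), on(e,b)}

== RESULT ==
["clear(e)", "handempty", "on(c,a)", "on(e,b)"]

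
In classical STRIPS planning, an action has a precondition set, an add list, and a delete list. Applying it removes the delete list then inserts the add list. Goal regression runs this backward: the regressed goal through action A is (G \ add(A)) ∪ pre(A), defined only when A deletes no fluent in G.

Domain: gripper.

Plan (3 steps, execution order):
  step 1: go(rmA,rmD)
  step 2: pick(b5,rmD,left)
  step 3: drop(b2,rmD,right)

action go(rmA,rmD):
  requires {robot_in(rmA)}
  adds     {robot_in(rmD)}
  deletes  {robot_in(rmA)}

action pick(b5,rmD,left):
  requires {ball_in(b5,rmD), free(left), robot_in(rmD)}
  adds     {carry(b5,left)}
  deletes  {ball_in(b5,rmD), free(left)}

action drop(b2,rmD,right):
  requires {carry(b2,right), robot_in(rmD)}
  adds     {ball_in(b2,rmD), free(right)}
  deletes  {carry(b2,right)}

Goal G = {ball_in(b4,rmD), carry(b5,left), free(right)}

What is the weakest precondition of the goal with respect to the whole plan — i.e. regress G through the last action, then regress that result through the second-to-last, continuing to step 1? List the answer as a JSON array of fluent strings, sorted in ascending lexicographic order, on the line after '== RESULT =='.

Regress step by step:
  through step 3 (drop(b2,rmD,right)): drop {free(right)}, keep {ball_in(b4,rmD), carry(b5,left)}, require {carry(b2,right), robot_in(rmD)}
    → {ball_in(b4,rmD), carry(b2,right), carry(b5,left), robot_in(rmD)}
  through step 2 (pick(b5,rmD,left)): drop {carry(b5,left)}, keep {ball_in(b4,rmD), carry(b2,right), robot_in(rmD)}, require {ball_in(b5,rmD), free(left), robot_in(rmD)}
    → {ball_in(b4,rmD), ball_in(b5,rmD), carry(b2,right), free(left), robot_in(rmD)}
  through step 1 (go(rmA,rmD)): drop {robot_in(rmD)}, keep {ball_in(b4,rmD), ball_in(b5,rmD), carry(b2,right), free(left)}, require {robot_in(rmA)}
    → {ball_in(b4,rmD), ball_in(b5,rmD), carry(b2,right), free(left), robot_in(rmA)}

== RESULT ==
["ball_in(b4,rmD)", "ball_in(b5,rmD)", "carry(b2,right)", "free(left)", "robot_in(rmA)"]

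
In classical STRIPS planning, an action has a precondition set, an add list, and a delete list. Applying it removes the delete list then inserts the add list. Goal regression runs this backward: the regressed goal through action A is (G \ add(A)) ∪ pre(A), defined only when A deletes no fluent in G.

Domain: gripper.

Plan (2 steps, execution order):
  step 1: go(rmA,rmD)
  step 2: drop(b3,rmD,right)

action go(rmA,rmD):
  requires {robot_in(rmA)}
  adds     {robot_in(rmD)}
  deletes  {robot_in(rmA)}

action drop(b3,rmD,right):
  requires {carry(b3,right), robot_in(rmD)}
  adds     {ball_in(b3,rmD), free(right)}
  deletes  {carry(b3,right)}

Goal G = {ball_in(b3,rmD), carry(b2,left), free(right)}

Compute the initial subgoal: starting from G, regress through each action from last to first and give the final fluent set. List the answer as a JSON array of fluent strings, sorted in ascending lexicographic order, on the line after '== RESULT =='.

Work backward from the goal:
  through step 2 (drop(b3,rmD,right)): drop {ball_in(b3,rmD), free(right)}, keep {carry(b2,left)}, require {carry(b3,right), robot_in(rmD)}
    → {carry(b2,left), carry(b3,right), robot_in(rmD)}
  through step 1 (go(rmA,rmD)): drop {robot_in(rmD)}, keep {carry(b2,left), carry(b3,right)}, require {robot_in(rmA)}
    → {carry(b2,left), carry(b3,right), robot_in(rmA)}

== RESULT ==
["carry(b2,left)", "carry(b3,right)", "robot_in(rmA)"]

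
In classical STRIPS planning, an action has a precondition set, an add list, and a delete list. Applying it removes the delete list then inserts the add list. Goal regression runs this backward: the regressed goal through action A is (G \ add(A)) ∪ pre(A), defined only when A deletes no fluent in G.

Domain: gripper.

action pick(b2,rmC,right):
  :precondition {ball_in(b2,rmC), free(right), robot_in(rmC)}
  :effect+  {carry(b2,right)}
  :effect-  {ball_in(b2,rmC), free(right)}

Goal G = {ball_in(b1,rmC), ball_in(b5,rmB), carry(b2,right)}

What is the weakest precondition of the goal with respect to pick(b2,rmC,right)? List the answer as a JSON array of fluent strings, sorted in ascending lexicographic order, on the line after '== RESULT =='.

Regress:
  G ∩ del = {}  (empty — regression defined)
  G \ add = {ball_in(b1,rmC), ball_in(b5,rmB), carry(b2,right)} \ {carry(b2,right)} = {ball_in(b1,rmC), ball_in(b5,rmB)}
  ∪ pre   = {ball_in(b1,rmC), ball_in(b5,rmB)} ∪ {ball_in(b2,rmC), free(right), robot_in(rmC)}
          = {ball_in(b1,rmC), ball_in(b2,rmC), ball_in(b5,rmB), free(right), robot_in(rmC)}

== RESULT ==
["ball_in(b1,rmC)", "ball_in(b2,rmC)", "ball_in(b5,rmB)", "free(right)", "robot_in(rmC)"]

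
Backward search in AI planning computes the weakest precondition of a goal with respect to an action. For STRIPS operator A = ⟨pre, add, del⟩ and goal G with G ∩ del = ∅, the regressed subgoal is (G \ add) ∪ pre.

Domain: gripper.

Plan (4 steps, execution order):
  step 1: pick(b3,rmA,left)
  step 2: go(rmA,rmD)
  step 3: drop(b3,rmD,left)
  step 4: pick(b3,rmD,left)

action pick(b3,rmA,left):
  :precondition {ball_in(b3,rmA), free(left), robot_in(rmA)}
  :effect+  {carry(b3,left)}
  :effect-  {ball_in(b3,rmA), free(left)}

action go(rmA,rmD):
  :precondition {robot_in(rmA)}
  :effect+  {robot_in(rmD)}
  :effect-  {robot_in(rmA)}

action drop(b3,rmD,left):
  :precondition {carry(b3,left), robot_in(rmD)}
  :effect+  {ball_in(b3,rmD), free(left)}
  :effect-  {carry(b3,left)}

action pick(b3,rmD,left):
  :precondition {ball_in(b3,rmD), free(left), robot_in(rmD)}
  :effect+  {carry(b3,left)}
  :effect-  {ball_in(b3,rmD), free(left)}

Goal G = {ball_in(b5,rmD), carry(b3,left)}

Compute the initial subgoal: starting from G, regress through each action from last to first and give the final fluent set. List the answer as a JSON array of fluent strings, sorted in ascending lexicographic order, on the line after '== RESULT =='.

Work backward from the goal:
  through step 4 (pick(b3,rmD,left)): drop {carry(b3,left)}, keep {ball_in(b5,rmD)}, require {ball_in(b3,rmD), free(left), robot_in(rmD)}
    → {ball_in(b3,rmD), ball_in(b5,rmD), free(left), robot_in(rmD)}
  through step 3 (drop(b3,rmD,left)): drop {ball_in(b3,rmD), free(left)}, keep {ball_in(b5,rmD), robot_in(rmD)}, require {carry(b3,left), robot_in(rmD)}
    → {ball_in(b5,rmD), carry(b3,left), robot_in(rmD)}
  through step 2 (go(rmA,rmD)): drop {robot_in(rmD)}, keep {ball_in(b5,rmD), carry(b3,left)}, require {robot_in(rmA)}
    → {ball_in(b5,rmD), carry(b3,left), robot_in(rmA)}
  through step 1 (pick(b3,rmA,left)): drop {carry(b3,left)}, keep {ball_in(b5,rmD), robot_in(rmA)}, require {ball_in(b3,rmA), free(left), robot_in(rmA)}
    → {ball_in(b3,rmA), ball_in(b5,rmD), free(left), robot_in(rmA)}

== RESULT ==
["ball_in(b3,rmA)", "ball_in(b5,rmD)", "free(left)", "robot_in(rmA)"]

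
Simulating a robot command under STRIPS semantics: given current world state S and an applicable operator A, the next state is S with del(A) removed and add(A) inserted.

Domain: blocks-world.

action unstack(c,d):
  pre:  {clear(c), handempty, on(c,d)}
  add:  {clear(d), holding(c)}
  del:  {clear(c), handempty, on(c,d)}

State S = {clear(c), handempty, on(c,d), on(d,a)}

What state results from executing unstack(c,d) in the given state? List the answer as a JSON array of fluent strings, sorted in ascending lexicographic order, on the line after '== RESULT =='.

Progress:
  pre ⊆ S: {clear(c), handempty, on(c,d)} ⊆ S  — applicable
  S \ del = {on(d,a)}
  ∪ add   = {clear(d), holding(c), on(d,a)}

== RESULT ==
["clear(d)", "holding(c)", "on(d,a)"]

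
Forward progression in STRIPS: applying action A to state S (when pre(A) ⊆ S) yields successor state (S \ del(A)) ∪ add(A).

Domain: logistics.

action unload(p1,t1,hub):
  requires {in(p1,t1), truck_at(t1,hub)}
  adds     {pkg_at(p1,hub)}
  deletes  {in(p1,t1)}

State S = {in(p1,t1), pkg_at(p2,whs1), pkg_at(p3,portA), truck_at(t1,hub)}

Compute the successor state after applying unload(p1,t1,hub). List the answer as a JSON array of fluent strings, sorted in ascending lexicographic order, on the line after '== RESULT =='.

Progress:
  pre ⊆ S: {in(p1,t1), truck_at(t1,hub)} ⊆ S  — applicable
  S \ del = {pkg_at(p2,whs1), pkg_at(p3,portA), truck_at(t1,hub)}
  ∪ add   = {pkg_at(p1,hub), pkg_at(p2,whs1), pkg_at(p3,portA), truck_at(t1,hub)}

== RESULT ==
["pkg_at(p1,hub)", "pkg_at(p2,whs1)", "pkg_at(p3,portA)", "truck_at(t1,hub)"]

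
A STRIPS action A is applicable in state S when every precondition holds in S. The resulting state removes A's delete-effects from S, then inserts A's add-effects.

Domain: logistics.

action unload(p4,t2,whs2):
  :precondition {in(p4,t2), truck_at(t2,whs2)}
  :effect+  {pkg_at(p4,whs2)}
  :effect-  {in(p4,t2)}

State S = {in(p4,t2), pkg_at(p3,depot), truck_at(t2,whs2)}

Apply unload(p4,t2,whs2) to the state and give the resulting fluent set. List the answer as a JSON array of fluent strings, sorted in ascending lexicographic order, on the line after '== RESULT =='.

Progress:
  pre ⊆ S: {in(p4,t2), truck_at(t2,whs2)} ⊆ S  — applicable
  S \ del = {pkg_at(p3,depot), truck_at(t2,whs2)}
  ∪ add   = {pkg_at(p3,depot), pkg_at(p4,whs2), truck_at(t2,whs2)}

== RESULT ==
["pkg_at(p3,depot)", "pkg_at(p4,whs2)", "truck_at(t2,whs2)"]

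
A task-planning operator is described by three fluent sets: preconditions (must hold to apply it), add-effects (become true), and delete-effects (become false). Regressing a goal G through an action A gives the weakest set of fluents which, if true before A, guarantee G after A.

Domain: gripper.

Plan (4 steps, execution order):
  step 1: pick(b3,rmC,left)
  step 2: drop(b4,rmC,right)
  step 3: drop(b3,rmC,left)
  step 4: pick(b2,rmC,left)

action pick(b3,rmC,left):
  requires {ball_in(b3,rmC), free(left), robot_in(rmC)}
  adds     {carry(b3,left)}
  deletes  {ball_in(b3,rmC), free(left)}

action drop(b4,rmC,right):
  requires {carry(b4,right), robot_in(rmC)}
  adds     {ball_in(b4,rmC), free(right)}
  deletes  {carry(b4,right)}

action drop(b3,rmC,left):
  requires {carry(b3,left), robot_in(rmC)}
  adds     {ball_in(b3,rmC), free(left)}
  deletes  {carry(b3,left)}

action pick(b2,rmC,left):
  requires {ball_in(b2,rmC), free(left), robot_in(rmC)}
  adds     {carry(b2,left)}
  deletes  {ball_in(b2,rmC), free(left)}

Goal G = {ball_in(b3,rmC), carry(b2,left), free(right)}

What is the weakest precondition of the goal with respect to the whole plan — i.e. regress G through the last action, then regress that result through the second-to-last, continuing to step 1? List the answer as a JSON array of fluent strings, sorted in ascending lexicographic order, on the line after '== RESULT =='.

Regress step by step:
  through step 4 (pick(b2,rmC,left)): drop {carry(b2,left)}, keep {ball_in(b3,rmC), free(right)}, require {ball_in(b2,rmC), free(left), robot_in(rmC)}
    → {ball_in(b2,rmC), ball_in(b3,rmC), free(left), free(right), robot_in(rmC)}
  through step 3 (drop(b3,rmC,left)): drop {ball_in(b3,rmC), free(left)}, keep {ball_in(b2,rmC), free(right), robot_in(rmC)}, require {carry(b3,left), robot_in(rmC)}
    → {ball_in(b2,rmC), carry(b3,left), free(right), robot_in(rmC)}
  through step 2 (drop(b4,rmC,right)): drop {free(right)}, keep {ball_in(b2,rmC), carry(b3,left), robot_in(rmC)}, require {carry(b4,right), robot_in(rmC)}
    → {ball_in(b2,rmC), carry(b3,left), carry(b4,right), robot_in(rmC)}
  through step 1 (pick(b3,rmC,left)): drop {carry(b3,left)}, keep {ball_in(b2,rmC), carry(b4,right), robot_in(rmC)}, require {ball_in(b3,rmC), free(left), robot_in(rmC)}
    → {ball_in(b2,rmC), ball_in(b3,rmC), carry(b4,right), free(left), robot_in(rmC)}

== RESULT ==
["ball_in(b2,rmC)", "ball_in(b3,rmC)", "carry(b4,right)", "free(left)", "robot_in(rmC)"]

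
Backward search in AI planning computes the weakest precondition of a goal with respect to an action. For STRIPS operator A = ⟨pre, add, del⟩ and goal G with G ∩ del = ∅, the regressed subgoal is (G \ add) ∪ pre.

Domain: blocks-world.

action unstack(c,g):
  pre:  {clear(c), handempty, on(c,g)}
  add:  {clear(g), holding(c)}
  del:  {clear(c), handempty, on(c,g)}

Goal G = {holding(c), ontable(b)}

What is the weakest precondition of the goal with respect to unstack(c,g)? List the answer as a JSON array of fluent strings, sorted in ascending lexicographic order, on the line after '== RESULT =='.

Regress:
  G ∩ del = {}  (empty — regression defined)
  G \ add = {holding(c), ontable(b)} \ {clear(g), holding(c)} = {ontable(b)}
  ∪ pre   = {ontable(b)} ∪ {clear(c), handempty, on(c,g)}
          = {clear(c), handempty, on(c,g), ontable(b)}

== RESULT ==
["clear(c)", "handempty", "on(c,g)", "ontable(b)"]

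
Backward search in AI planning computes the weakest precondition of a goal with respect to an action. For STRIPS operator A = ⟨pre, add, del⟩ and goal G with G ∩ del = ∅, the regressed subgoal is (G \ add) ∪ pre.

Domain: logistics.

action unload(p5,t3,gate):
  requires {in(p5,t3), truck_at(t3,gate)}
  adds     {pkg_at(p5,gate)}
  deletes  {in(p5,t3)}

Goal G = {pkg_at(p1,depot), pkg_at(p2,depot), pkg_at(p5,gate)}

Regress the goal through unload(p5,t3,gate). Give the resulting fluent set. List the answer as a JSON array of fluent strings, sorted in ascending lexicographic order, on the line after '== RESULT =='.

Regress:
  G ∩ del = {}  (empty — regression defined)
  G \ add = {pkg_at(p1,depot), pkg_at(p2,depot), pkg_at(p5,gate)} \ {pkg_at(p5,gate)} = {pkg_at(p1,depot), pkg_at(p2,depot)}
  ∪ pre   = {pkg_at(p1,depot), pkg_at(p2,depot)} ∪ {in(p5,t3), truck_at(t3,gate)}
          = {in(p5,t3), pkg_at(p1,depot), pkg_at(p2,depot), truck_at(t3,gate)}

== RESULT ==
["in(p5,t3)", "pkg_at(p1,depot)", "pkg_at(p2,depot)", "truck_at(t3,gate)"]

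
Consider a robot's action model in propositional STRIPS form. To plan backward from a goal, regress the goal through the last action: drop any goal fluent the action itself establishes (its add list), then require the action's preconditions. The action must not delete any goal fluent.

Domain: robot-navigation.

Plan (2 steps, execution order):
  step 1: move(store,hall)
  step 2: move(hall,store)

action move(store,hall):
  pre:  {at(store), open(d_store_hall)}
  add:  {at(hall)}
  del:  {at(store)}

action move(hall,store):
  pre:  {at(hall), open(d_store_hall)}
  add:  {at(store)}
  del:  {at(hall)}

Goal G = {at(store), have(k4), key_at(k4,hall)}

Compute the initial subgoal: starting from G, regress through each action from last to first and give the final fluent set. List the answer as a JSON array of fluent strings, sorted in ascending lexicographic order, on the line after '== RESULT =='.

Regress step by step:
  through step 2 (move(hall,store)): drop {at(store)}, keep {have(k4), key_at(k4,hall)}, require {at(hall), open(d_store_hall)}
    → {at(hall), have(k4), key_at(k4,hall), open(d_store_hall)}
  through step 1 (move(store,hall)): drop {at(hall)}, keep {have(k4), key_at(k4,hall), open(d_store_hall)}, require {at(store), open(d_store_hall)}
    → {at(store), have(k4), key_at(k4,hall), open(d_store_hall)}

== RESULT ==
["at(store)", "have(k4)", "key_at(k4,hall)", "open(d_store_hall)"]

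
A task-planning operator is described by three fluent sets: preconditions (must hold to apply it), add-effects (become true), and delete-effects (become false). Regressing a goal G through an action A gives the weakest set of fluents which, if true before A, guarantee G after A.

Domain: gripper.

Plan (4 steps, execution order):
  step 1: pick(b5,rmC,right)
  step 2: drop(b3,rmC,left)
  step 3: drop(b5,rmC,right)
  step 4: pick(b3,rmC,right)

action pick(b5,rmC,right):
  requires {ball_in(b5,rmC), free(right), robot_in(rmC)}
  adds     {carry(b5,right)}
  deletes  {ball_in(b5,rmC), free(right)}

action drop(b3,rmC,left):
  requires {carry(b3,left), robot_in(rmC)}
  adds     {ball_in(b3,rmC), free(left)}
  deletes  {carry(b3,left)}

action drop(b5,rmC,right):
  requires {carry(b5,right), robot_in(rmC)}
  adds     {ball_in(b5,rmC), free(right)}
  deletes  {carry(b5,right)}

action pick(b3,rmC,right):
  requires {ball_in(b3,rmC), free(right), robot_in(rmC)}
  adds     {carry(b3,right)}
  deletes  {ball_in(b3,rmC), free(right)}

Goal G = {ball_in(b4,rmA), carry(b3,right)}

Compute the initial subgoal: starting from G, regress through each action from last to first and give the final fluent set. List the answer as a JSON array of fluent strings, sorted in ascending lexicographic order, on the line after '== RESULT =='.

Regress step by step:
  through step 4 (pick(b3,rmC,right)): drop {carry(b3,right)}, keep {ball_in(b4,rmA)}, require {ball_in(b3,rmC), free(right), robot_in(rmC)}
    → {ball_in(b3,rmC), ball_in(b4,rmA), free(right), robot_in(rmC)}
  through step 3 (drop(b5,rmC,right)): drop {free(right)}, keep {ball_in(b3,rmC), ball_in(b4,rmA), robot_in(rmC)}, require {carry(b5,right), robot_in(rmC)}
    → {ball_in(b3,rmC), ball_in(b4,rmA), carry(b5,right), robot_in(rmC)}
  through step 2 (drop(b3,rmC,left)): drop {ball_in(b3,rmC)}, keep {ball_in(b4,rmA), carry(b5,right), robot_in(rmC)}, require {carry(b3,left), robot_in(rmC)}
    → {ball_in(b4,rmA), carry(b3,left), carry(b5,right), robot_in(rmC)}
  through step 1 (pick(b5,rmC,right)): drop {carry(b5,right)}, keep {ball_in(b4,rmA), carry(b3,left), robot_in(rmC)}, require {ball_in(b5,rmC), free(right), robot_in(rmC)}
    → {ball_in(b4,rmA), ball_in(b5,rmC), carry(b3,left), free(right), robot_in(rmC)}

== RESULT ==
["ball_in(b4,rmA)", "ball_in(b5,rmC)", "carry(b3,left)", "free(right)", "robot_in(rmC)"]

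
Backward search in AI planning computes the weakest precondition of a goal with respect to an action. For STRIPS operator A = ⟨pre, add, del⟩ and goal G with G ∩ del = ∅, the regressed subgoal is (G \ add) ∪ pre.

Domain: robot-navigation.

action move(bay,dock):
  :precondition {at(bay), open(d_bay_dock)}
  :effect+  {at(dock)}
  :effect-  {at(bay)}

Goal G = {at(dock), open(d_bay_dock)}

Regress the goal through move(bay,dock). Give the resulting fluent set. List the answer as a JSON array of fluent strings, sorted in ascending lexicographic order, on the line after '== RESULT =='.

Compute (G \ add) ∪ pre:
  G ∩ del = {}  (empty — regression defined)
  G \ add = {at(dock), open(d_bay_dock)} \ {at(dock)} = {open(d_bay_dock)}
  ∪ pre   = {open(d_bay_dock)} ∪ {at(bay), open(d_bay_dock)}
          = {at(bay), open(d_bay_dock)}

== RESULT ==
["at(bay)", "open(d_bay_dock)"]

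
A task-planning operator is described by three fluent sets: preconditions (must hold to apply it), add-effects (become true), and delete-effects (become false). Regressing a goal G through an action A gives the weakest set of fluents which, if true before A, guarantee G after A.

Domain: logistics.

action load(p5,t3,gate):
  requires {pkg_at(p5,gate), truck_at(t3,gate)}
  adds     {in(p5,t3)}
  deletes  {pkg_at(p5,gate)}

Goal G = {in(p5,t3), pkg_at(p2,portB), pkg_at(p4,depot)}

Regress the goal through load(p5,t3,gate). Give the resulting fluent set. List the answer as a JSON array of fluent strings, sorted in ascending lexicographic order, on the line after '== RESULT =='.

Compute (G \ add) ∪ pre:
  G ∩ del = {}  (empty — regression defined)
  G \ add = {in(p5,t3), pkg_at(p2,portB), pkg_at(p4,depot)} \ {in(p5,t3)} = {pkg_at(p2,portB), pkg_at(p4,depot)}
  ∪ pre   = {pkg_at(p2,portB), pkg_at(p4,depot)} ∪ {pkg_at(p5,gate), truck_at(t3,gate)}
          = {pkg_at(p2,portB), pkg_at(p4,depot), pkg_at(p5,gate), truck_at(t3,gate)}

== RESULT ==
["pkg_at(p2,portB)", "pkg_at(p4,depot)", "pkg_at(p5,gate)", "truck_at(t3,gate)"]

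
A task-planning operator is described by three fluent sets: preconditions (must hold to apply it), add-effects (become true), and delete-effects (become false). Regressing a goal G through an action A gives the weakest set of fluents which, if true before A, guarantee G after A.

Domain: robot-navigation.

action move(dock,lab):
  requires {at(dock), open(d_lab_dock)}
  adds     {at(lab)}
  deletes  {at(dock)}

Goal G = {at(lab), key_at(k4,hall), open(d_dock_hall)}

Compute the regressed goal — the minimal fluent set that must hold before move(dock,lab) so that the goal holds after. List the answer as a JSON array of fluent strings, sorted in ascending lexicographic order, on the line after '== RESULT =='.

Compute (G \ add) ∪ pre:
  G ∩ del = {}  (empty — regression defined)
  G \ add = {at(lab), key_at(k4,hall), open(d_dock_hall)} \ {at(lab)} = {key_at(k4,hall), open(d_dock_hall)}
  ∪ pre   = {key_at(k4,hall), open(d_dock_hall)} ∪ {at(dock), open(d_lab_dock)}
          = {at(dock), key_at(k4,hall), open(d_dock_hall), open(d_lab_dock)}

== RESULT ==
["at(dock)", "key_at(k4,hall)", "open(d_dock_hall)", "open(d_lab_dock)"]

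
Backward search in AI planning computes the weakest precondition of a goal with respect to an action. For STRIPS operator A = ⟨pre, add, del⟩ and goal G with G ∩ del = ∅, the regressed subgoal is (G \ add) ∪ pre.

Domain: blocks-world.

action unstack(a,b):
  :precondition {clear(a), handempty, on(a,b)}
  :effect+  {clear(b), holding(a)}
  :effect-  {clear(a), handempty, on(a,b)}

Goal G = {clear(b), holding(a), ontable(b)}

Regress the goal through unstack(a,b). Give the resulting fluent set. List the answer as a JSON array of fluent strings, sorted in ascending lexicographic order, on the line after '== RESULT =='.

Regress:
  G ∩ del = {}  (empty — regression defined)
  G \ add = {clear(b), holding(a), ontable(b)} \ {clear(b), holding(a)} = {ontable(b)}
  ∪ pre   = {ontable(b)} ∪ {clear(a), handempty, on(a,b)}
          = {clear(a), handempty, on(a,b), ontable(b)}

== RESULT ==
["clear(a)", "handempty", "on(a,b)", "ontable(b)"]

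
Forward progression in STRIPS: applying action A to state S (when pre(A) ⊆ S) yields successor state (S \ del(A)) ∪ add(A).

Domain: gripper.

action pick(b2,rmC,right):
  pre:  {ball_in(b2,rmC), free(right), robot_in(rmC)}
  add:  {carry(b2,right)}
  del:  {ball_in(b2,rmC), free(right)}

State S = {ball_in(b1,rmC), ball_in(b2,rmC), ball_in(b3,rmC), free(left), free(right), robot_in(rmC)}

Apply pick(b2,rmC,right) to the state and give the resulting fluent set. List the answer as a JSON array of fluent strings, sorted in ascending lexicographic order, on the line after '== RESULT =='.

Progress:
  pre ⊆ S: {ball_in(b2,rmC), free(right), robot_in(rmC)} ⊆ S  — applicable
  S \ del = {ball_in(b1,rmC), ball_in(b3,rmC), free(left), robot_in(rmC)}
  ∪ add   = {ball_in(b1,rmC), ball_in(b3,rmC), carry(b2,right), free(left), robot_in(rmC)}

== RESULT ==
["ball_in(b1,rmC)", "ball_in(b3,rmC)", "carry(b2,right)", "free(left)", "robot_in(rmC)"]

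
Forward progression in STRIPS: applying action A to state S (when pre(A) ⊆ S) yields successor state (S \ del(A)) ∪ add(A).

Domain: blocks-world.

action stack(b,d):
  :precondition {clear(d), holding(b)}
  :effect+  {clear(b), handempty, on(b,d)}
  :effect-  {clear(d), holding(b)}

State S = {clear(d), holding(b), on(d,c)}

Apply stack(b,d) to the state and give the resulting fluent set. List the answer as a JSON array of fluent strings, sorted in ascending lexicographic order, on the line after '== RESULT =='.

Compute (S \ del) ∪ add:
  pre ⊆ S: {clear(d), holding(b)} ⊆ S  — applicable
  S \ del = {on(d,c)}
  ∪ add   = {clear(b), handempty, on(b,d), on(d,c)}

== RESULT ==
["clear(b)", "handempty", "on(b,d)", "on(d,c)"]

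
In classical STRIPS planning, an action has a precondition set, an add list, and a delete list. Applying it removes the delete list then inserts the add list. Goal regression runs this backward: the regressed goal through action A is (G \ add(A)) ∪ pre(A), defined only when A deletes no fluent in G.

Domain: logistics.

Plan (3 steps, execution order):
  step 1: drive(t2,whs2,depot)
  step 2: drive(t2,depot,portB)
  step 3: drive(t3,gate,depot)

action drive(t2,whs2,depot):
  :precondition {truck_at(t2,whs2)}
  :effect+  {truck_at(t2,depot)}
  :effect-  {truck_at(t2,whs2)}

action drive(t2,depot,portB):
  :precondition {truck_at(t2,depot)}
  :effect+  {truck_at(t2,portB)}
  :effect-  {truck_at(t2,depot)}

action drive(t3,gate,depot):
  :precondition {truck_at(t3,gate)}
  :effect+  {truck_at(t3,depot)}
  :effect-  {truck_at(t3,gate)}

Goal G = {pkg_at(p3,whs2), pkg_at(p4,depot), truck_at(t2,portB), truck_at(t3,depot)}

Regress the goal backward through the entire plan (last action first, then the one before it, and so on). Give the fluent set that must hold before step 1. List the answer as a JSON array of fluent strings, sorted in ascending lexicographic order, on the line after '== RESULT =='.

Work backward from the goal:
  through step 3 (drive(t3,gate,depot)): drop {truck_at(t3,depot)}, keep {pkg_at(p3,whs2), pkg_at(p4,depot), truck_at(t2,portB)}, require {truck_at(t3,gate)}
    → {pkg_at(p3,whs2), pkg_at(p4,depot), truck_at(t2,portB), truck_at(t3,gate)}
  through step 2 (drive(t2,depot,portB)): drop {truck_at(t2,portB)}, keep {pkg_at(p3,whs2), pkg_at(p4,depot), truck_at(t3,gate)}, require {truck_at(t2,depot)}
    → {pkg_at(p3,whs2), pkg_at(p4,depot), truck_at(t2,depot), truck_at(t3,gate)}
  through step 1 (drive(t2,whs2,depot)): drop {truck_at(t2,depot)}, keep {pkg_at(p3,whs2), pkg_at(p4,depot), truck_at(t3,gate)}, require {truck_at(t2,whs2)}
    → {pkg_at(p3,whs2), pkg_at(p4,depot), truck_at(t2,whs2), truck_at(t3,gate)}

== RESULT ==
["pkg_at(p3,whs2)", "pkg_at(p4,depot)", "truck_at(t2,whs2)", "truck_at(t3,gate)"]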